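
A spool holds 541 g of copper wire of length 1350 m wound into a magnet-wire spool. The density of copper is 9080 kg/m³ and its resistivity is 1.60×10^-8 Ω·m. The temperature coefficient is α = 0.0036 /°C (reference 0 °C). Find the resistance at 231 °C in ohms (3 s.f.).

A = m/(density·L) = 0.541/(9080×1350) = 4.4134e-08 m²
R = ρL/A = (1.60×10^-8)(1350)/(4.4134e-08) = 489.4 Ω
R(231 °C) = 489.4 × (1 + 0.0036×231) = 896 Ω

896 Ω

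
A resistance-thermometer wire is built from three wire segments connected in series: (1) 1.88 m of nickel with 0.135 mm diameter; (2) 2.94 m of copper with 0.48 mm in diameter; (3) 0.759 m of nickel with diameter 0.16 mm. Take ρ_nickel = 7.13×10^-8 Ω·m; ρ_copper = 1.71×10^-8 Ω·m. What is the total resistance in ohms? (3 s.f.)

12.3 Ω

Seg 1: A = π(d/2)² = π(6.7500e-05 m)² = 1.431e-08 m²
R_1 = (7.13×10^-8)(1.88)/(1.431e-08) = 9.365 Ω
Seg 2: A = π(d/2)² = π(2.4000e-04 m)² = 1.810e-07 m²
R_2 = (1.71×10^-8)(2.94)/(1.810e-07) = 0.2778 Ω
Seg 3: A = π(d/2)² = π(8.0000e-05 m)² = 2.011e-08 m²
R_3 = (7.13×10^-8)(0.759)/(2.011e-08) = 2.692 Ω
R_total = R_1 + R_2 + R_3 = 12.3 Ω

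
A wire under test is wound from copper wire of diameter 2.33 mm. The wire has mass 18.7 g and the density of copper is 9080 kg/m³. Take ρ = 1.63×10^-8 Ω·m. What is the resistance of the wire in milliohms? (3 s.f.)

A = π(d/2)² = π(1.1650e-03 m)² = 4.2638e-06 m²
L = m/(density·A) = 0.0187/(9080×4.2638e-06) = 0.483 m
R = ρL/A = (1.63×10^-8)(0.483)/(4.2638e-06) = 1.85 mΩ

1.85 mΩ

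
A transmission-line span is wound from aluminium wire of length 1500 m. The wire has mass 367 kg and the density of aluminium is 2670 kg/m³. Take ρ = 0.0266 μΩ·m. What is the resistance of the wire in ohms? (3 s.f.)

0.435 Ω

ρ = 0.0266 μΩ·m = 2.66×10^-8 Ω·m
A = m/(density·L) = 367/(2670×1500) = 9.1635e-05 m²
R = ρL/A = (2.66×10^-8)(1500)/(9.1635e-05) = 0.435 Ω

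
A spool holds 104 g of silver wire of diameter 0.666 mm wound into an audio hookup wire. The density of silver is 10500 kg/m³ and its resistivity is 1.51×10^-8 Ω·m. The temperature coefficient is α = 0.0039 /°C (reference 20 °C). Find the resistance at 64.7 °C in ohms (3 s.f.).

A = π(d/2)² = π(3.3300e-04 m)² = 3.4837e-07 m²
L = m/(density·A) = 0.104/(10500×3.4837e-07) = 28.43 m
R = ρL/A = (1.51×10^-8)(28.43)/(3.4837e-07) = 1.232 Ω
R(64.7 °C) = 1.232 × (1 + 0.0039×44.7) = 1.45 Ω

1.45 Ω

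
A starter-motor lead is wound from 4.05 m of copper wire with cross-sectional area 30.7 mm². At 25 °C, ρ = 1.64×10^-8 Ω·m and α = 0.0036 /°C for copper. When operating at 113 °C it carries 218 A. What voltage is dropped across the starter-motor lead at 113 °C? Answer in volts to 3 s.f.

0.621 V

A = 30.7 mm² = 3.070e-05 m²
R₍25₎ = ρL/A = (1.64×10^-8)(4.05)/(3.070e-05) = 0.002164 Ω
R₍113₎ = R₍25₎(1 + αΔT) = 0.002164 × (1 + 0.0036×88) = 0.002849 Ω
V = IR = 218 × 0.002849 = 0.621 V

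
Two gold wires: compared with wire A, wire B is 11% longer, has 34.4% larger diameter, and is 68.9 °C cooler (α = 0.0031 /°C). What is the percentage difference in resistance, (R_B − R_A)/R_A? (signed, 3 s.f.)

-51.7%

R ∝ ρL/d² with ρ ∝ (1+αΔT), so R_B/R_A = (1 + 11/100) × (1 + 34.4/100)⁻² × (1 − 0.0031×68.9)
= 1.11 × 0.5536 × 0.7864 = 0.4833
(R_B − R_A)/R_A = 0.4833 − 1 = -51.7%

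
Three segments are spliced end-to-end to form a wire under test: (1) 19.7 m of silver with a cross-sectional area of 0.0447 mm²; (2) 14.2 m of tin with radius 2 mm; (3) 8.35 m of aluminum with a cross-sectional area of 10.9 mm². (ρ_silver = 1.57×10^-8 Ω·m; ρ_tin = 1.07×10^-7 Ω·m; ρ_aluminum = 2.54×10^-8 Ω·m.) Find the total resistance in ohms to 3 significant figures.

7.06 Ω

Seg 1: A = 0.0447 mm² = 4.470e-08 m²
R_1 = (1.57×10^-8)(19.7)/(4.470e-08) = 6.919 Ω
Seg 2: A = πr² = π(2.0000e-03 m)² = 1.257e-05 m²
R_2 = (1.07×10^-7)(14.2)/(1.257e-05) = 0.1209 Ω
Seg 3: A = 10.9 mm² = 1.090e-05 m²
R_3 = (2.54×10^-8)(8.35)/(1.090e-05) = 0.01946 Ω
R_total = R_1 + R_2 + R_3 = 7.06 Ω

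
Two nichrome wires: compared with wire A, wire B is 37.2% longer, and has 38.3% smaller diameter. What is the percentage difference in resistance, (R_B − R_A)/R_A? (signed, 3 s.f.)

260%

R ∝ L/d², so R_B/R_A = (1 + 37.2/100) × (1 − 38.3/100)⁻²
= 1.372 × 2.627 = 3.604
(R_B − R_A)/R_A = 3.604 − 1 = 260%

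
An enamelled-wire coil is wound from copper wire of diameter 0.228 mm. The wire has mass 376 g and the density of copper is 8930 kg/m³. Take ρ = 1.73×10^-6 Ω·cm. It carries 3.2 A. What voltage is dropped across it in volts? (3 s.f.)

1400 V

ρ = 1.73×10^-6 Ω·cm = 1.73×10^-8 Ω·m
A = π(d/2)² = π(1.1400e-04 m)² = 4.0828e-08 m²
L = m/(density·A) = 0.376/(8930×4.0828e-08) = 1031 m
R = ρL/A = (1.73×10^-8)(1031)/(4.0828e-08) = 437 Ω
V = IR = 3.2 × 437 = 1400 V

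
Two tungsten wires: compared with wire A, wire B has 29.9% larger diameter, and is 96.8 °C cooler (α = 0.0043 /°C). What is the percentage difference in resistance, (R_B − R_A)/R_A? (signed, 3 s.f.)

R ∝ ρL/d² with ρ ∝ (1+αΔT), so R_B/R_A = (1 + 29.9/100)⁻² × (1 − 0.0043×96.8)
= 0.5926 × 0.5838 = 0.3459
(R_B − R_A)/R_A = 0.3459 − 1 = -65.4%

-65.4%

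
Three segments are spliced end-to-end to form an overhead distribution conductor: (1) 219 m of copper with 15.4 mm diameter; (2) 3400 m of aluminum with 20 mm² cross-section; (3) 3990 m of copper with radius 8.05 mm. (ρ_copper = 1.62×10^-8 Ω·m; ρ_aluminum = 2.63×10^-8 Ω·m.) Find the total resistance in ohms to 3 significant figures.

4.81 Ω

Seg 1: A = π(d/2)² = π(7.7000e-03 m)² = 1.863e-04 m²
R_1 = (1.62×10^-8)(219)/(1.863e-04) = 0.01905 Ω
Seg 2: A = 20 mm² = 2.000e-05 m²
R_2 = (2.63×10^-8)(3400)/(2.000e-05) = 4.471 Ω
Seg 3: A = πr² = π(8.0500e-03 m)² = 2.036e-04 m²
R_3 = (1.62×10^-8)(3990)/(2.036e-04) = 0.3175 Ω
R_total = R_1 + R_2 + R_3 = 4.81 Ω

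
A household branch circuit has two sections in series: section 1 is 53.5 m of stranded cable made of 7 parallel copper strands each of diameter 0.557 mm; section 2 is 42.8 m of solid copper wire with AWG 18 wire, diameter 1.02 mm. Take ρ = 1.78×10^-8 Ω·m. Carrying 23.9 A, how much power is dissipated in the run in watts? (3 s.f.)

851 W

Section 1: A_strand = π(2.7850e-04)² = 2.437e-07 m²; R₁ = ρL/(N·A_s) = (1.78×10^-8)(53.5)/(7×2.437e-07) = 0.5583 Ω
Section 2: A = π(1.02/2 mm)² = π(5.1000e-04 m)² = 8.171e-07 m²
R₂ = (1.78×10^-8)(42.8)/(8.171e-07) = 0.9323 Ω
R = R₁ + R₂ = 1.491 Ω
P = I²R = (23.9)² × 1.491 = 851 W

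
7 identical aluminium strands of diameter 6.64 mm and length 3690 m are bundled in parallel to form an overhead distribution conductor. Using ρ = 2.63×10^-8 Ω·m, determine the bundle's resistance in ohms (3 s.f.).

0.400 Ω

A_strand = π(3.3200e-03 m)² = 3.463e-05 m²
R_strand = ρL/A = (2.63×10^-8)(3690)/(3.463e-05) = 2.803 Ω
R_total = R_strand/N = 2.803/7 = 0.400 Ω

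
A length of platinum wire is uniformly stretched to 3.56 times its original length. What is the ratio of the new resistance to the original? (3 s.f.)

Volume constant ⇒ A' = A/k with k = 3.56. R' = ρ(kL)/(A/k) = k²R.
Factor = 12.7

12.7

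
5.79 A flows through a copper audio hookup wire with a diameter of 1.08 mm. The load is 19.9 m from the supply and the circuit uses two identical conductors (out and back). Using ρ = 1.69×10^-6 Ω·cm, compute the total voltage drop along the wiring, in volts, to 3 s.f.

4.25 V

ρ = 1.69×10^-6 Ω·cm = 1.69×10^-8 Ω·m
A = π(d/2)² = π(5.4000e-04 m)² = 9.161e-07 m²
Total conductor length (both ways) L = 2 × 19.9 = 39.8 m
R = ρL/A = (1.69×10^-8)(39.8)/(9.161e-07) = 0.7342 Ω
V = IR = 5.79 × 0.7342 = 4.25 V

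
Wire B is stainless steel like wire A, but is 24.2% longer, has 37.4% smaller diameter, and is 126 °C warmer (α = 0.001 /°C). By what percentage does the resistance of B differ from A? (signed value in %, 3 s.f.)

257%

R ∝ ρL/d² with ρ ∝ (1+αΔT), so R_B/R_A = (1 + 24.2/100) × (1 − 37.4/100)⁻² × (1 + 0.001×126)
= 1.242 × 2.552 × 1.126 = 3.569
(R_B − R_A)/R_A = 3.569 − 1 = 257%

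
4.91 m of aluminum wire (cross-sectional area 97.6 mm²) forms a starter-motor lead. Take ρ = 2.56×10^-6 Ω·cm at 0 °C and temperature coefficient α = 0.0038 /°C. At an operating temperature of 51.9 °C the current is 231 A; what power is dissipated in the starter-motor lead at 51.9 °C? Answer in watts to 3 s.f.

82.3 W

ρ = 2.56×10^-6 Ω·cm = 2.56×10^-8 Ω·m
A = 97.6 mm² = 9.760e-05 m²
R₍0₎ = ρL/A = (2.56×10^-8)(4.91)/(9.760e-05) = 0.001288 Ω
R₍51.9₎ = R₍0₎(1 + αΔT) = 0.001288 × (1 + 0.0038×51.9) = 0.001542 Ω
P = I²R = (231)² × 0.001542 = 82.3 W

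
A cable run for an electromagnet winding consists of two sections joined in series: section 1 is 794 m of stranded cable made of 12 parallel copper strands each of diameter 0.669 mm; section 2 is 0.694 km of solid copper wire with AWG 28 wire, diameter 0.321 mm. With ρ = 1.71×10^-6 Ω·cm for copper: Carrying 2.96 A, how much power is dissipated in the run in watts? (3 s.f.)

1310 W

ρ = 1.71×10^-6 Ω·cm = 1.71×10^-8 Ω·m
Section 1: A_strand = π(3.3450e-04)² = 3.515e-07 m²; R₁ = ρL/(N·A_s) = (1.71×10^-8)(794)/(12×3.515e-07) = 3.219 Ω
Section 2: A = π(0.321/2 mm)² = π(1.6050e-04 m)² = 8.093e-08 m²
R₂ = (1.71×10^-8)(694)/(8.093e-08) = 146.6 Ω
R = R₁ + R₂ = 149.9 Ω
P = I²R = (2.96)² × 149.9 = 1310 W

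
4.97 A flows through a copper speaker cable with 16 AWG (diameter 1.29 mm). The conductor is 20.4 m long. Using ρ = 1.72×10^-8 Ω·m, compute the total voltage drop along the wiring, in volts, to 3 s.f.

A = π(1.29/2 mm)² = π(6.4500e-04 m)² = 1.307e-06 m²
R = ρL/A = (1.72×10^-8)(20.4)/(1.307e-06) = 0.2685 Ω
V = IR = 4.97 × 0.2685 = 1.33 V

1.33 V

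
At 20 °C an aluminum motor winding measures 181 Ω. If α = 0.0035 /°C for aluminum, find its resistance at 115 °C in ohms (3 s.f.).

ΔT = 115 − 20 = 95 °C
R = R₀(1 + αΔT) = 181 × (1 + 0.0035×95) = 181 × 1.333 = 241 Ω

241 Ω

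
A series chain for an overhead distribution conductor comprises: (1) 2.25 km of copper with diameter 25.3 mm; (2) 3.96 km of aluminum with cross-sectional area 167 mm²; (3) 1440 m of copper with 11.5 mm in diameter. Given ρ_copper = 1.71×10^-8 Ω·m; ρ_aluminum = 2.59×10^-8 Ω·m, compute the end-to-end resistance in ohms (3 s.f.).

Seg 1: A = π(d/2)² = π(1.2650e-02 m)² = 5.027e-04 m²
R_1 = (1.71×10^-8)(2250)/(5.027e-04) = 0.07653 Ω
Seg 2: A = 167 mm² = 1.670e-04 m²
R_2 = (2.59×10^-8)(3960)/(1.670e-04) = 0.6142 Ω
Seg 3: A = π(d/2)² = π(5.7500e-03 m)² = 1.039e-04 m²
R_3 = (1.71×10^-8)(1440)/(1.039e-04) = 0.2371 Ω
R_total = R_1 + R_2 + R_3 = 0.928 Ω

0.928 Ω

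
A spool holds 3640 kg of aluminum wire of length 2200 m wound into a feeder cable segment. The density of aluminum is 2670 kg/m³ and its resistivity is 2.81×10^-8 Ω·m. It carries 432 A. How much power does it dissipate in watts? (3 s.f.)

18600 W

A = m/(density·L) = 3640/(2670×2200) = 6.1968e-04 m²
R = ρL/A = (2.81×10^-8)(2200)/(6.1968e-04) = 0.09976 Ω
P = I²R = (432)² × 0.09976 = 18600 W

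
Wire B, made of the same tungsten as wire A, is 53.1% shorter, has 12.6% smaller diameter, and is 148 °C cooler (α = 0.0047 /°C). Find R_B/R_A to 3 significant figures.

R ∝ ρL/d² with ρ ∝ (1+αΔT), so R_B/R_A = (1 − 53.1/100) × (1 − 12.6/100)⁻² × (1 − 0.0047×148)
= 0.469 × 1.309 × 0.3044 = 0.187

0.187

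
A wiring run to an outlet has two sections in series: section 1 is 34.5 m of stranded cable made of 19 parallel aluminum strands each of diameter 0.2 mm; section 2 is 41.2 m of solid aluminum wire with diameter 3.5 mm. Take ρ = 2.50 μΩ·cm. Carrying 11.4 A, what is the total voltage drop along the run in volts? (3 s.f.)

17.7 V

ρ = 2.50 μΩ·cm = 2.50×10^-8 Ω·m
Section 1: A_strand = π(1.0000e-04)² = 3.142e-08 m²; R₁ = ρL/(N·A_s) = (2.50×10^-8)(34.5)/(19×3.142e-08) = 1.445 Ω
Section 2: A = π(d/2)² = π(1.7500e-03 m)² = 9.621e-06 m²
R₂ = (2.50×10^-8)(41.2)/(9.621e-06) = 0.1071 Ω
R = R₁ + R₂ = 1.552 Ω
V = IR = 11.4 × 1.552 = 17.7 V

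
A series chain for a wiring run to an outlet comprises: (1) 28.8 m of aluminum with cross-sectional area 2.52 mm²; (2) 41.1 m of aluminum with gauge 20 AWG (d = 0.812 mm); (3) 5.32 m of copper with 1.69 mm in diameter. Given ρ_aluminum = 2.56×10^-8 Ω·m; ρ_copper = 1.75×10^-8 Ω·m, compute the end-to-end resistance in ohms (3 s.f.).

Seg 1: A = 2.52 mm² = 2.520e-06 m²
R_1 = (2.56×10^-8)(28.8)/(2.520e-06) = 0.2926 Ω
Seg 2: A = π(0.812/2 mm)² = π(4.0600e-04 m)² = 5.178e-07 m²
R_2 = (2.56×10^-8)(41.1)/(5.178e-07) = 2.032 Ω
Seg 3: A = π(d/2)² = π(8.4500e-04 m)² = 2.243e-06 m²
R_3 = (1.75×10^-8)(5.32)/(2.243e-06) = 0.0415 Ω
R_total = R_1 + R_2 + R_3 = 2.37 Ω

2.37 Ω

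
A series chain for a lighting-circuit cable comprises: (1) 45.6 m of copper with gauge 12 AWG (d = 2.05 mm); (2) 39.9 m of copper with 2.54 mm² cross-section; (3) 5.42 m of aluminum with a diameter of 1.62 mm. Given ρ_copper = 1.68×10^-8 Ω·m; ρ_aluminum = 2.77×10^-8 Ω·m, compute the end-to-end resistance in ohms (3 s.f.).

0.569 Ω

Seg 1: A = π(2.05/2 mm)² = π(1.0250e-03 m)² = 3.301e-06 m²
R_1 = (1.68×10^-8)(45.6)/(3.301e-06) = 0.2321 Ω
Seg 2: A = 2.54 mm² = 2.540e-06 m²
R_2 = (1.68×10^-8)(39.9)/(2.540e-06) = 0.2639 Ω
Seg 3: A = π(d/2)² = π(8.1000e-04 m)² = 2.061e-06 m²
R_3 = (2.77×10^-8)(5.42)/(2.061e-06) = 0.07284 Ω
R_total = R_1 + R_2 + R_3 = 0.569 Ω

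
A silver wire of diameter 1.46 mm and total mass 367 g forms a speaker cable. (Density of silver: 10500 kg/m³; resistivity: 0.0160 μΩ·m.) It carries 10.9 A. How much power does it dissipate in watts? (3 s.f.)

ρ = 0.0160 μΩ·m = 1.60×10^-8 Ω·m
A = π(d/2)² = π(7.3000e-04 m)² = 1.6742e-06 m²
L = m/(density·A) = 0.367/(10500×1.6742e-06) = 20.88 m
R = ρL/A = (1.60×10^-8)(20.88)/(1.6742e-06) = 0.1995 Ω
P = I²R = (10.9)² × 0.1995 = 23.7 W

23.7 W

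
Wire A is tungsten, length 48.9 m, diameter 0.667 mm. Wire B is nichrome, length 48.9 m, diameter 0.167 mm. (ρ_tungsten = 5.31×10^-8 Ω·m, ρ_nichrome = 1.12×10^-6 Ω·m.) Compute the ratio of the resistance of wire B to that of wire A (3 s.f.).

336

R ∝ ρL/d², so R_B/R_A = (ρ_B/ρ_A) × (d_A/d_B)²
= (1.12×10^-6/5.31×10^-8) × (0.667/0.167)² = 336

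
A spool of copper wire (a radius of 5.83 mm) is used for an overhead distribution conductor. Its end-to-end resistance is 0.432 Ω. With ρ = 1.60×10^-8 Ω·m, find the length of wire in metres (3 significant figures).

2880 m

A = πr² = π(5.8300e-03 m)² = 1.068e-04 m²
L = RA/ρ = (0.432)(1.068e-04)/(1.60×10^-8) = 2880 m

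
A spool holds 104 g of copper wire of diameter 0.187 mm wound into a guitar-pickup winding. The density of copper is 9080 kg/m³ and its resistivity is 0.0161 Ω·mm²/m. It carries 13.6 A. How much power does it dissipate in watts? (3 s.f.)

ρ = 0.0161 Ω·mm²/m = 1.61×10^-8 Ω·m
A = π(d/2)² = π(9.3500e-05 m)² = 2.7465e-08 m²
L = m/(density·A) = 0.104/(9080×2.7465e-08) = 417 m
R = ρL/A = (1.61×10^-8)(417)/(2.7465e-08) = 244.5 Ω
P = I²R = (13.6)² × 244.5 = 45200 W

45200 W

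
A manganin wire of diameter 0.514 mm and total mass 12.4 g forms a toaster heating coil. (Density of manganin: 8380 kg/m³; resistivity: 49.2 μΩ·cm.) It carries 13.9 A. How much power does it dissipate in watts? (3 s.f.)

ρ = 49.2 μΩ·cm = 4.92×10^-7 Ω·m
A = π(d/2)² = π(2.5700e-04 m)² = 2.0750e-07 m²
L = m/(density·A) = 0.0124/(8380×2.0750e-07) = 7.131 m
R = ρL/A = (4.92×10^-7)(7.131)/(2.0750e-07) = 16.91 Ω
P = I²R = (13.9)² × 16.91 = 3270 W

3270 W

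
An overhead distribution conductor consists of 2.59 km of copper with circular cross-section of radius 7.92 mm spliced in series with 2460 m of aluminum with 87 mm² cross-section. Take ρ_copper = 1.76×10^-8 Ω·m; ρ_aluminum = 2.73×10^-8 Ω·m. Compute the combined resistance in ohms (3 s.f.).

1.00 Ω

Segment 1: A = πr² = π(7.9200e-03 m)² = 1.971e-04 m²
R₁ = ρL/A = (1.76×10^-8)(2590)/(1.971e-04) = 0.2313 Ω
Segment 2: A = 87 mm² = 8.700e-05 m²
R₂ = (2.73×10^-8)(2460)/(8.700e-05) = 0.7719 Ω
R = R₁ + R₂ = 1.00 Ω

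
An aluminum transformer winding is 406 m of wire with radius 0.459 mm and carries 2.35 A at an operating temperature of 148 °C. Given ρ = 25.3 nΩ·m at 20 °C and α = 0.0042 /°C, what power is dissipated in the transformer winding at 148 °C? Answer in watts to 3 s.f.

132 W

ρ = 25.3 nΩ·m = 2.53×10^-8 Ω·m
A = πr² = π(4.5900e-04 m)² = 6.619e-07 m²
R₍20₎ = ρL/A = (2.53×10^-8)(406)/(6.619e-07) = 15.52 Ω
R₍148₎ = R₍20₎(1 + αΔT) = 15.52 × (1 + 0.0042×128) = 23.86 Ω
P = I²R = (2.35)² × 23.86 = 132 W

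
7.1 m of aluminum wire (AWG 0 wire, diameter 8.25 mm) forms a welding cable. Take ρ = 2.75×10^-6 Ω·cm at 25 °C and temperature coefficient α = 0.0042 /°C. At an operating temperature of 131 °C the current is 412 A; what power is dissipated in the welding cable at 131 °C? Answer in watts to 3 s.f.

ρ = 2.75×10^-6 Ω·cm = 2.75×10^-8 Ω·m
A = π(8.25/2 mm)² = π(4.1250e-03 m)² = 5.346e-05 m²
R₍25₎ = ρL/A = (2.75×10^-8)(7.1)/(5.346e-05) = 0.003653 Ω
R₍131₎ = R₍25₎(1 + αΔT) = 0.003653 × (1 + 0.0042×106) = 0.005279 Ω
P = I²R = (412)² × 0.005279 = 896 W

896 W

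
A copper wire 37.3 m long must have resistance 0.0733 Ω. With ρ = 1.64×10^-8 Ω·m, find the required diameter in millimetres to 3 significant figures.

A = ρL/R = (1.64×10^-8)(37.3)/(0.0733) = 8.345e-06 m²
d = 2√(A/π) = 3.260e-03 m = 3.26 mm

3.26 mm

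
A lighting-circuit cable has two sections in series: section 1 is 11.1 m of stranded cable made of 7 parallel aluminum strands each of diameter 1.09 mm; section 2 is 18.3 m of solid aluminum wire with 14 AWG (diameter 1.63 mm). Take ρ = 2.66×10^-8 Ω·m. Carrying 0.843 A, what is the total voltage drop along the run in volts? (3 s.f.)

0.235 V

Section 1: A_strand = π(5.4500e-04)² = 9.331e-07 m²; R₁ = ρL/(N·A_s) = (2.66×10^-8)(11.1)/(7×9.331e-07) = 0.0452 Ω
Section 2: A = π(1.63/2 mm)² = π(8.1500e-04 m)² = 2.087e-06 m²
R₂ = (2.66×10^-8)(18.3)/(2.087e-06) = 0.2333 Ω
R = R₁ + R₂ = 0.2785 Ω
V = IR = 0.843 × 0.2785 = 0.235 V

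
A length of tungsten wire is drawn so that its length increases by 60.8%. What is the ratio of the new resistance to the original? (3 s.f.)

2.59

k = 1 + 60.8/100 = 1.608; volume constant ⇒ A' = A/k, so R' = k²R.
Factor = 2.59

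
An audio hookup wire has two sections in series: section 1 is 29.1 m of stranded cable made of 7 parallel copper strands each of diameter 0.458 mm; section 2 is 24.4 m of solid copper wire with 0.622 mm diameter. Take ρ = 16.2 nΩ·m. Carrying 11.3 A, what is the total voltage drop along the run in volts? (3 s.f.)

19.3 V

ρ = 16.2 nΩ·m = 1.62×10^-8 Ω·m
Section 1: A_strand = π(2.2900e-04)² = 1.647e-07 m²; R₁ = ρL/(N·A_s) = (1.62×10^-8)(29.1)/(7×1.647e-07) = 0.4088 Ω
Section 2: A = π(d/2)² = π(3.1100e-04 m)² = 3.039e-07 m²
R₂ = (1.62×10^-8)(24.4)/(3.039e-07) = 1.301 Ω
R = R₁ + R₂ = 1.71 Ω
V = IR = 11.3 × 1.71 = 19.3 V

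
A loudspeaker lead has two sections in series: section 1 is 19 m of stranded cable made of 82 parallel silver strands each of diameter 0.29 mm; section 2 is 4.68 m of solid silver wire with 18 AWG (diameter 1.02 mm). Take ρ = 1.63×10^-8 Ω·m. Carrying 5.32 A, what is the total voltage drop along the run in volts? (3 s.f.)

Section 1: A_strand = π(1.4500e-04)² = 6.605e-08 m²; R₁ = ρL/(N·A_s) = (1.63×10^-8)(19)/(82×6.605e-08) = 0.05718 Ω
Section 2: A = π(1.02/2 mm)² = π(5.1000e-04 m)² = 8.171e-07 m²
R₂ = (1.63×10^-8)(4.68)/(8.171e-07) = 0.09336 Ω
R = R₁ + R₂ = 0.1505 Ω
V = IR = 5.32 × 0.1505 = 0.801 V

0.801 V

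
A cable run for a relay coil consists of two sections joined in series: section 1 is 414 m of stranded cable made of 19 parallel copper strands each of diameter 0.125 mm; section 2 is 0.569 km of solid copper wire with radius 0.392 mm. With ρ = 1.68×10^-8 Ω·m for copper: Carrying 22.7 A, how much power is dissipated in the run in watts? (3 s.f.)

25600 W

Section 1: A_strand = π(6.2500e-05)² = 1.227e-08 m²; R₁ = ρL/(N·A_s) = (1.68×10^-8)(414)/(19×1.227e-08) = 29.83 Ω
Section 2: A = πr² = π(3.9200e-04 m)² = 4.827e-07 m²
R₂ = (1.68×10^-8)(569)/(4.827e-07) = 19.8 Ω
R = R₁ + R₂ = 49.63 Ω
P = I²R = (22.7)² × 49.63 = 25600 W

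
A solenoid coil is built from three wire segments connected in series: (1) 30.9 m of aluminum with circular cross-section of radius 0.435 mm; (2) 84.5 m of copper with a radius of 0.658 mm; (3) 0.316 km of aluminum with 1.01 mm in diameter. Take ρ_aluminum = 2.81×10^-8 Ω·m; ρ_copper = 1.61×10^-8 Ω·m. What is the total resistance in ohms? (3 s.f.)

Seg 1: A = πr² = π(4.3500e-04 m)² = 5.945e-07 m²
R_1 = (2.81×10^-8)(30.9)/(5.945e-07) = 1.461 Ω
Seg 2: A = πr² = π(6.5800e-04 m)² = 1.360e-06 m²
R_2 = (1.61×10^-8)(84.5)/(1.360e-06) = 1 Ω
Seg 3: A = π(d/2)² = π(5.0500e-04 m)² = 8.012e-07 m²
R_3 = (2.81×10^-8)(316)/(8.012e-07) = 11.08 Ω
R_total = R_1 + R_2 + R_3 = 13.5 Ω

13.5 Ω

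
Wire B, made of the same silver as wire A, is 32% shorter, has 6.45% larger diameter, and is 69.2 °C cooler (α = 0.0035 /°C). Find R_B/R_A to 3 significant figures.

R ∝ ρL/d² with ρ ∝ (1+αΔT), so R_B/R_A = (1 − 32/100) × (1 + 6.45/100)⁻² × (1 − 0.0035×69.2)
= 0.68 × 0.8825 × 0.7578 = 0.455

0.455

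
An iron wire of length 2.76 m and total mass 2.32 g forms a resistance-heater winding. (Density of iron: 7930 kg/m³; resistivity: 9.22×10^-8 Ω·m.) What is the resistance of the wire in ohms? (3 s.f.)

2.40 Ω

A = m/(density·L) = 0.00232/(7930×2.76) = 1.0600e-07 m²
R = ρL/A = (9.22×10^-8)(2.76)/(1.0600e-07) = 2.40 Ω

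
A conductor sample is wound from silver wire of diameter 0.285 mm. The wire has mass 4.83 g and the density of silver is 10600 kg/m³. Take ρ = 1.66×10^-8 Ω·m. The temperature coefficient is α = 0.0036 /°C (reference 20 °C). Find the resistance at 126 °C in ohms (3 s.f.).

A = π(d/2)² = π(1.4250e-04 m)² = 6.3794e-08 m²
L = m/(density·A) = 0.00483/(10600×6.3794e-08) = 7.143 m
R = ρL/A = (1.66×10^-8)(7.143)/(6.3794e-08) = 1.859 Ω
R(126 °C) = 1.859 × (1 + 0.0036×106) = 2.57 Ω

2.57 Ω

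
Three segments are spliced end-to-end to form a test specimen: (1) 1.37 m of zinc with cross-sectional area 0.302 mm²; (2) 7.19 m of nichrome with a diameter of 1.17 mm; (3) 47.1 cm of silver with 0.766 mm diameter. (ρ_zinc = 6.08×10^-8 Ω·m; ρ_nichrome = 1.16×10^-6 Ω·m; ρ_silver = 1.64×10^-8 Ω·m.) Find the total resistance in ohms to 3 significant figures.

8.05 Ω

Seg 1: A = 0.302 mm² = 3.020e-07 m²
R_1 = (6.08×10^-8)(1.37)/(3.020e-07) = 0.2758 Ω
Seg 2: A = π(d/2)² = π(5.8500e-04 m)² = 1.075e-06 m²
R_2 = (1.16×10^-6)(7.19)/(1.075e-06) = 7.758 Ω
Seg 3: A = π(d/2)² = π(3.8300e-04 m)² = 4.608e-07 m²
R_3 = (1.64×10^-8)(0.471)/(4.608e-07) = 0.01676 Ω
R_total = R_1 + R_2 + R_3 = 8.05 Ω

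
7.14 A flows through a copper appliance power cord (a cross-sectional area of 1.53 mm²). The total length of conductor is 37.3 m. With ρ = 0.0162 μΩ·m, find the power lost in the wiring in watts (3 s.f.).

ρ = 0.0162 μΩ·m = 1.62×10^-8 Ω·m
A = 1.53 mm² = 1.530e-06 m²
R = ρL/A = (1.62×10^-8)(37.3)/(1.530e-06) = 0.3949 Ω
P = I²R = (7.14)² × 0.3949 = 20.1 W

20.1 W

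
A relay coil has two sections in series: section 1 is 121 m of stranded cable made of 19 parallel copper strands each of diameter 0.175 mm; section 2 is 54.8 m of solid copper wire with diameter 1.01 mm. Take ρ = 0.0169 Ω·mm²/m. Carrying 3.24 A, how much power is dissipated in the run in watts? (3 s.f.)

ρ = 0.0169 Ω·mm²/m = 1.69×10^-8 Ω·m
Section 1: A_strand = π(8.7500e-05)² = 2.405e-08 m²; R₁ = ρL/(N·A_s) = (1.69×10^-8)(121)/(19×2.405e-08) = 4.475 Ω
Section 2: A = π(d/2)² = π(5.0500e-04 m)² = 8.012e-07 m²
R₂ = (1.69×10^-8)(54.8)/(8.012e-07) = 1.156 Ω
R = R₁ + R₂ = 5.631 Ω
P = I²R = (3.24)² × 5.631 = 59.1 W

59.1 W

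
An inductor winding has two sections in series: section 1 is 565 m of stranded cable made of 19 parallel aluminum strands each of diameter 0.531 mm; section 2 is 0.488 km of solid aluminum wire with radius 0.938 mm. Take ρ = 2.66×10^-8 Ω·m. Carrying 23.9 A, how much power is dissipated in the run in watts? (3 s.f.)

4720 W

Section 1: A_strand = π(2.6550e-04)² = 2.215e-07 m²; R₁ = ρL/(N·A_s) = (2.66×10^-8)(565)/(19×2.215e-07) = 3.572 Ω
Section 2: A = πr² = π(9.3800e-04 m)² = 2.764e-06 m²
R₂ = (2.66×10^-8)(488)/(2.764e-06) = 4.696 Ω
R = R₁ + R₂ = 8.268 Ω
P = I²R = (23.9)² × 8.268 = 4720 W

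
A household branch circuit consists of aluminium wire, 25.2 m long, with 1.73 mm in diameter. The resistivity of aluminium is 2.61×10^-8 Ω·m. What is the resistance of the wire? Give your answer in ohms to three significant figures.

0.280 Ω

A = π(d/2)² = π(8.6500e-04 m)² = 2.351e-06 m²
R = ρL/A = (2.61×10^-8)(25.2 m)/(2.351e-06 m²) = 0.280 Ω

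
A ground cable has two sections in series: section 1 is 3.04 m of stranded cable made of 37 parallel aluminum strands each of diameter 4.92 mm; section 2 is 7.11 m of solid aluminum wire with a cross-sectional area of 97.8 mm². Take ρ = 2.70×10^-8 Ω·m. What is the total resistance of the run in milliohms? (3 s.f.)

2.08 mΩ

Section 1: A_strand = π(2.4600e-03)² = 1.901e-05 m²; R₁ = ρL/(N·A_s) = (2.70×10^-8)(3.04)/(37×1.901e-05) = 1.167×10^-4 Ω
Section 2: A = 97.8 mm² = 9.780e-05 m²
R₂ = (2.70×10^-8)(7.11)/(9.780e-05) = 0.001963 Ω
R = R₁ + R₂ = 2.08 mΩ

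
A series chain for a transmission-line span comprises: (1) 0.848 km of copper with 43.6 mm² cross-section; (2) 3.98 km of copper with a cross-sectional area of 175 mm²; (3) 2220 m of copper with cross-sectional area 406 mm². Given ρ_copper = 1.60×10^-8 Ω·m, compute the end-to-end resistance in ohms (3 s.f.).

Seg 1: A = 43.6 mm² = 4.360e-05 m²
R_1 = (1.60×10^-8)(848)/(4.360e-05) = 0.3112 Ω
Seg 2: A = 175 mm² = 1.750e-04 m²
R_2 = (1.60×10^-8)(3980)/(1.750e-04) = 0.3639 Ω
Seg 3: A = 406 mm² = 4.060e-04 m²
R_3 = (1.60×10^-8)(2220)/(4.060e-04) = 0.08749 Ω
R_total = R_1 + R_2 + R_3 = 0.763 Ω

0.763 Ω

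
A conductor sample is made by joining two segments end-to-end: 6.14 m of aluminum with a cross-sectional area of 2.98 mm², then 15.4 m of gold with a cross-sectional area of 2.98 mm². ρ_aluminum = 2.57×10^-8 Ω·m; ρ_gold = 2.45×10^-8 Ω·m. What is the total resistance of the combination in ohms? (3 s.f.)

Segment 1: A = 2.98 mm² = 2.980e-06 m²
R₁ = ρL/A = (2.57×10^-8)(6.14)/(2.980e-06) = 0.05295 Ω
R₂ = (2.45×10^-8)(15.4)/(2.980e-06) = 0.1266 Ω
R = R₁ + R₂ = 0.180 Ω

0.180 Ω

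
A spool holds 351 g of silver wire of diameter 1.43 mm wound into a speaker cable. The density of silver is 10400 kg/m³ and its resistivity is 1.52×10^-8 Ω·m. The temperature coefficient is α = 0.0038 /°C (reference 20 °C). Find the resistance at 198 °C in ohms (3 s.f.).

A = π(d/2)² = π(7.1500e-04 m)² = 1.6061e-06 m²
L = m/(density·A) = 0.351/(10400×1.6061e-06) = 21.01 m
R = ρL/A = (1.52×10^-8)(21.01)/(1.6061e-06) = 0.1989 Ω
R(198 °C) = 0.1989 × (1 + 0.0038×178) = 0.333 Ω

0.333 Ω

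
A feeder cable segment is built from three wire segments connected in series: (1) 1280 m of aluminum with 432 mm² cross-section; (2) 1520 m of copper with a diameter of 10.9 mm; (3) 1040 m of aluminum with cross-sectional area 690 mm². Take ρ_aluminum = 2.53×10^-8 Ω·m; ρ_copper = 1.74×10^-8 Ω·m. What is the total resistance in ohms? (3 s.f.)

0.397 Ω

Seg 1: A = 432 mm² = 4.320e-04 m²
R_1 = (2.53×10^-8)(1280)/(4.320e-04) = 0.07496 Ω
Seg 2: A = π(d/2)² = π(5.4500e-03 m)² = 9.331e-05 m²
R_2 = (1.74×10^-8)(1520)/(9.331e-05) = 0.2834 Ω
Seg 3: A = 690 mm² = 6.900e-04 m²
R_3 = (2.53×10^-8)(1040)/(6.900e-04) = 0.03813 Ω
R_total = R_1 + R_2 + R_3 = 0.397 Ω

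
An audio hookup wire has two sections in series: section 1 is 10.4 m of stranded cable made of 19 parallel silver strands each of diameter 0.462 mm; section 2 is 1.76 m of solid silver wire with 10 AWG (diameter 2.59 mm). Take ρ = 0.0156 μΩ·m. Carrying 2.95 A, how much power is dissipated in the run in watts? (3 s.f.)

ρ = 0.0156 μΩ·m = 1.56×10^-8 Ω·m
Section 1: A_strand = π(2.3100e-04)² = 1.676e-07 m²; R₁ = ρL/(N·A_s) = (1.56×10^-8)(10.4)/(19×1.676e-07) = 0.05094 Ω
Section 2: A = π(2.59/2 mm)² = π(1.2950e-03 m)² = 5.269e-06 m²
R₂ = (1.56×10^-8)(1.76)/(5.269e-06) = 0.005211 Ω
R = R₁ + R₂ = 0.05615 Ω
P = I²R = (2.95)² × 0.05615 = 0.489 W

0.489 W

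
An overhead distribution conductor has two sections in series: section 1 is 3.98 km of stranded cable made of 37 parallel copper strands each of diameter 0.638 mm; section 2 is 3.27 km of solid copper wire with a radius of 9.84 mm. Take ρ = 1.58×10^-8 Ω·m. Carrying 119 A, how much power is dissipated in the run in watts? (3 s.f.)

Section 1: A_strand = π(3.1900e-04)² = 3.197e-07 m²; R₁ = ρL/(N·A_s) = (1.58×10^-8)(3980)/(37×3.197e-07) = 5.316 Ω
Section 2: A = πr² = π(9.8400e-03 m)² = 3.042e-04 m²
R₂ = (1.58×10^-8)(3270)/(3.042e-04) = 0.1698 Ω
R = R₁ + R₂ = 5.486 Ω
P = I²R = (119)² × 5.486 = 77700 W

77700 W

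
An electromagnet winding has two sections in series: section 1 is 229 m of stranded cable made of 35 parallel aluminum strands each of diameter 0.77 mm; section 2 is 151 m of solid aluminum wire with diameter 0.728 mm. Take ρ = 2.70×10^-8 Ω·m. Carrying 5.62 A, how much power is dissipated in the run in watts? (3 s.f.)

Section 1: A_strand = π(3.8500e-04)² = 4.657e-07 m²; R₁ = ρL/(N·A_s) = (2.70×10^-8)(229)/(35×4.657e-07) = 0.3794 Ω
Section 2: A = π(d/2)² = π(3.6400e-04 m)² = 4.162e-07 m²
R₂ = (2.70×10^-8)(151)/(4.162e-07) = 9.795 Ω
R = R₁ + R₂ = 10.17 Ω
P = I²R = (5.62)² × 10.17 = 321 W

321 W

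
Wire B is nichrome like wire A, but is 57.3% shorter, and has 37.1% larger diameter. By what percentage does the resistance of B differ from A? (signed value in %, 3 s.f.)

R ∝ L/d², so R_B/R_A = (1 − 57.3/100) × (1 + 37.1/100)⁻²
= 0.427 × 0.532 = 0.2272
(R_B − R_A)/R_A = 0.2272 − 1 = -77.3%

-77.3%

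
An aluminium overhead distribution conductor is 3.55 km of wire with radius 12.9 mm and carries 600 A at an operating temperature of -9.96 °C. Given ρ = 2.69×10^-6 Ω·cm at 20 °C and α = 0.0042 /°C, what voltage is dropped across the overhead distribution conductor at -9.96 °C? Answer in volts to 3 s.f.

95.8 V

ρ = 2.69×10^-6 Ω·cm = 2.69×10^-8 Ω·m
A = πr² = π(1.2900e-02 m)² = 5.228e-04 m²
R₍20₎ = ρL/A = (2.69×10^-8)(3550)/(5.228e-04) = 0.1827 Ω
R₍-9.96₎ = R₍20₎(1 + αΔT) = 0.1827 × (1 + 0.0042×-30) = 0.1597 Ω
V = IR = 600 × 0.1597 = 95.8 V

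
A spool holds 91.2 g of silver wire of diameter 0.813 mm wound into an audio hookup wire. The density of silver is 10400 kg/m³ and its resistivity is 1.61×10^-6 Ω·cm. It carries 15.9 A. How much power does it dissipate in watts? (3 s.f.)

ρ = 1.61×10^-6 Ω·cm = 1.61×10^-8 Ω·m
A = π(d/2)² = π(4.0650e-04 m)² = 5.1912e-07 m²
L = m/(density·A) = 0.0912/(10400×5.1912e-07) = 16.89 m
R = ρL/A = (1.61×10^-8)(16.89)/(5.1912e-07) = 0.5239 Ω
P = I²R = (15.9)² × 0.5239 = 132 W

132 W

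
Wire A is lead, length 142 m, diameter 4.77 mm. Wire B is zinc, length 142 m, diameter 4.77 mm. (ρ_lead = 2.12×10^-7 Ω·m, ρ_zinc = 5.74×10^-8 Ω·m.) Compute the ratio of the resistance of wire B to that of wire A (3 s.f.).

0.271

R ∝ ρL/d², so R_B/R_A = (ρ_B/ρ_A)
= (5.74×10^-8/2.12×10^-7) = 0.271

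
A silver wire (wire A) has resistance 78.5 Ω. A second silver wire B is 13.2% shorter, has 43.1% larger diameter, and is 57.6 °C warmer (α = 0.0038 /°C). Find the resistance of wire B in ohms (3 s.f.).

R ∝ ρL/d² with ρ ∝ (1+αΔT), so R_B/R_A = (1 − 13.2/100) × (1 + 43.1/100)⁻² × (1 + 0.0038×57.6)
= 0.868 × 0.4883 × 1.219 = 0.5167
R_B = 0.5167 × 78.5 = 40.6 Ω

40.6 Ω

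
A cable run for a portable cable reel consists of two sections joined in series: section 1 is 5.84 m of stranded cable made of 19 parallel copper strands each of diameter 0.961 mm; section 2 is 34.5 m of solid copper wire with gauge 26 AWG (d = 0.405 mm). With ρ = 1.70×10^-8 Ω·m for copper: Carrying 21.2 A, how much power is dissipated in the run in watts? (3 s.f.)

Section 1: A_strand = π(4.8050e-04)² = 7.253e-07 m²; R₁ = ρL/(N·A_s) = (1.70×10^-8)(5.84)/(19×7.253e-07) = 0.007204 Ω
Section 2: A = π(0.405/2 mm)² = π(2.0250e-04 m)² = 1.288e-07 m²
R₂ = (1.70×10^-8)(34.5)/(1.288e-07) = 4.553 Ω
R = R₁ + R₂ = 4.56 Ω
P = I²R = (21.2)² × 4.56 = 2050 W

2050 W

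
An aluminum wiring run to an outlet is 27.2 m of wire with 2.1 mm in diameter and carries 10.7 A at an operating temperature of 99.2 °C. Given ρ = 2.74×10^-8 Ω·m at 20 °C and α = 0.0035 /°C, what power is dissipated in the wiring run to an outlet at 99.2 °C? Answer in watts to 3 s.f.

A = π(d/2)² = π(1.0500e-03 m)² = 3.464e-06 m²
R₍20₎ = ρL/A = (2.74×10^-8)(27.2)/(3.464e-06) = 0.2152 Ω
R₍99.2₎ = R₍20₎(1 + αΔT) = 0.2152 × (1 + 0.0035×79.2) = 0.2748 Ω
P = I²R = (10.7)² × 0.2748 = 31.5 W

31.5 W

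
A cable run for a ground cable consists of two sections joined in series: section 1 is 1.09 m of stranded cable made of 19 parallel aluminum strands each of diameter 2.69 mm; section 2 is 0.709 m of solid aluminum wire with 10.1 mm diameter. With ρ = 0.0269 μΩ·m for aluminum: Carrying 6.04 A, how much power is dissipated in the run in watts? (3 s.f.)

0.0186 W

ρ = 0.0269 μΩ·m = 2.69×10^-8 Ω·m
Section 1: A_strand = π(1.3450e-03)² = 5.683e-06 m²; R₁ = ρL/(N·A_s) = (2.69×10^-8)(1.09)/(19×5.683e-06) = 2.715×10^-4 Ω
Section 2: A = π(d/2)² = π(5.0500e-03 m)² = 8.012e-05 m²
R₂ = (2.69×10^-8)(0.709)/(8.012e-05) = 2.380×10^-4 Ω
R = R₁ + R₂ = 5.096×10^-4 Ω
P = I²R = (6.04)² × 5.096×10^-4 = 0.0186 W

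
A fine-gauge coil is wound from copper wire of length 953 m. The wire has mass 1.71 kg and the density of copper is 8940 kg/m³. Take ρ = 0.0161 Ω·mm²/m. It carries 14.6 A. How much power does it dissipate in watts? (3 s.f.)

16300 W

ρ = 0.0161 Ω·mm²/m = 1.61×10^-8 Ω·m
A = m/(density·L) = 1.71/(8940×953) = 2.0071e-07 m²
R = ρL/A = (1.61×10^-8)(953)/(2.0071e-07) = 76.45 Ω
P = I²R = (14.6)² × 76.45 = 16300 W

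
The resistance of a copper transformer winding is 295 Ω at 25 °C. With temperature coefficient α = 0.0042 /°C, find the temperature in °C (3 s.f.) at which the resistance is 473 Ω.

R = R₀(1 + α(T − T₀)) ⇒ T = T₀ + (R/R₀ − 1)/α
T = 25 + (473/295 − 1)/0.0042 = 25 + (0.6034)/0.0042 = 169 °C

169 °C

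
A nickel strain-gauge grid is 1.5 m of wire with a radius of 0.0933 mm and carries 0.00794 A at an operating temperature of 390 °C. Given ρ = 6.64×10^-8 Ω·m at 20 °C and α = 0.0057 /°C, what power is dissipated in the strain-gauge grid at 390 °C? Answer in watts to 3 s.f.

7.14×10^-4 W

A = πr² = π(9.3300e-05 m)² = 2.735e-08 m²
R₍20₎ = ρL/A = (6.64×10^-8)(1.5)/(2.735e-08) = 3.642 Ω
R₍390₎ = R₍20₎(1 + αΔT) = 3.642 × (1 + 0.0057×370) = 11.32 Ω
P = I²R = (0.00794)² × 11.32 = 7.14×10^-4 W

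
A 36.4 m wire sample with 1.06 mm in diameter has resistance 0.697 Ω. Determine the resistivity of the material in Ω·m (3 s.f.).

1.69×10^-8 Ω·m

A = π(d/2)² = π(5.3000e-04 m)² = 8.825e-07 m²
ρ = RA/L = (0.697)(8.825e-07)/(36.4) = 1.69×10^-8 Ω·m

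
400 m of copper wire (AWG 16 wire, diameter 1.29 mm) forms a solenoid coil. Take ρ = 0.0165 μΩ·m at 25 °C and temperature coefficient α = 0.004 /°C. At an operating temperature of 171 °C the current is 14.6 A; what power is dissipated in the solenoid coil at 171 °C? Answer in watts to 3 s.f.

1710 W

ρ = 0.0165 μΩ·m = 1.65×10^-8 Ω·m
A = π(1.29/2 mm)² = π(6.4500e-04 m)² = 1.307e-06 m²
R₍25₎ = ρL/A = (1.65×10^-8)(400)/(1.307e-06) = 5.05 Ω
R₍171₎ = R₍25₎(1 + αΔT) = 5.05 × (1 + 0.004×146) = 7.999 Ω
P = I²R = (14.6)² × 7.999 = 1710 W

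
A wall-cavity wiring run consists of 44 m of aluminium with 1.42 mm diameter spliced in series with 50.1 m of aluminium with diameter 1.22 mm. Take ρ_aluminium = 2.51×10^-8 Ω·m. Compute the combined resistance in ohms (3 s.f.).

Segment 1: A = π(d/2)² = π(7.1000e-04 m)² = 1.584e-06 m²
R₁ = ρL/A = (2.51×10^-8)(44)/(1.584e-06) = 0.6974 Ω
Segment 2: A = π(d/2)² = π(6.1000e-04 m)² = 1.169e-06 m²
R₂ = (2.51×10^-8)(50.1)/(1.169e-06) = 1.076 Ω
R = R₁ + R₂ = 1.77 Ω

1.77 Ω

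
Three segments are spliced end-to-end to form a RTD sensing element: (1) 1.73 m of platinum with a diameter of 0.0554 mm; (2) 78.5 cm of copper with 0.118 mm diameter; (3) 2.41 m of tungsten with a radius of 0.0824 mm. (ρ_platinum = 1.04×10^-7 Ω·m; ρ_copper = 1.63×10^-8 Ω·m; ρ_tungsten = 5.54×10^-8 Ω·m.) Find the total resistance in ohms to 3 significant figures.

82.1 Ω

Seg 1: A = π(d/2)² = π(2.7700e-05 m)² = 2.411e-09 m²
R_1 = (1.04×10^-7)(1.73)/(2.411e-09) = 74.64 Ω
Seg 2: A = π(d/2)² = π(5.9000e-05 m)² = 1.094e-08 m²
R_2 = (1.63×10^-8)(0.785)/(1.094e-08) = 1.17 Ω
Seg 3: A = πr² = π(8.2400e-05 m)² = 2.133e-08 m²
R_3 = (5.54×10^-8)(2.41)/(2.133e-08) = 6.259 Ω
R_total = R_1 + R_2 + R_3 = 82.1 Ω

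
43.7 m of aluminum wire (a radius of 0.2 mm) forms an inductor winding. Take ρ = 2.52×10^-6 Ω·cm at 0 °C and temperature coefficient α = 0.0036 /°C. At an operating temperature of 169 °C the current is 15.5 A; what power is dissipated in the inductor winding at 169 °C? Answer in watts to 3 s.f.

ρ = 2.52×10^-6 Ω·cm = 2.52×10^-8 Ω·m
A = πr² = π(2.0000e-04 m)² = 1.257e-07 m²
R₍0₎ = ρL/A = (2.52×10^-8)(43.7)/(1.257e-07) = 8.763 Ω
R₍169₎ = R₍0₎(1 + αΔT) = 8.763 × (1 + 0.0036×169) = 14.1 Ω
P = I²R = (15.5)² × 14.1 = 3390 W

3390 W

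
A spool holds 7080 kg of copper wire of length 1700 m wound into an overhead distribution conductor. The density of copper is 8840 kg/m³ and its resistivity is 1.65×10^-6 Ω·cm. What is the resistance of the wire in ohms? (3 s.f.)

ρ = 1.65×10^-6 Ω·cm = 1.65×10^-8 Ω·m
A = m/(density·L) = 7080/(8840×1700) = 4.7112e-04 m²
R = ρL/A = (1.65×10^-8)(1700)/(4.7112e-04) = 0.0595 Ω

0.0595 Ω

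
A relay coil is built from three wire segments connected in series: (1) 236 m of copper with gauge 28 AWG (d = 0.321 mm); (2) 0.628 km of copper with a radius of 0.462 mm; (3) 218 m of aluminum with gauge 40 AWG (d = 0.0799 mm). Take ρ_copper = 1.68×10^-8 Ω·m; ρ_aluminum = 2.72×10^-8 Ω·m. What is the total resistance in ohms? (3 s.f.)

Seg 1: A = π(0.321/2 mm)² = π(1.6050e-04 m)² = 8.093e-08 m²
R_1 = (1.68×10^-8)(236)/(8.093e-08) = 48.99 Ω
Seg 2: A = πr² = π(4.6200e-04 m)² = 6.706e-07 m²
R_2 = (1.68×10^-8)(628)/(6.706e-07) = 15.73 Ω
Seg 3: A = π(0.0799/2 mm)² = π(3.9950e-05 m)² = 5.014e-09 m²
R_3 = (2.72×10^-8)(218)/(5.014e-09) = 1183 Ω
R_total = R_1 + R_2 + R_3 = 1250 Ω

1250 Ω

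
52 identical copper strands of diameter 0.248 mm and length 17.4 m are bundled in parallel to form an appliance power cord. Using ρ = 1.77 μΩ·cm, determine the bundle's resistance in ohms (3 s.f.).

ρ = 1.77 μΩ·cm = 1.77×10^-8 Ω·m
A_strand = π(1.2400e-04 m)² = 4.831e-08 m²
R_strand = ρL/A = (1.77×10^-8)(17.4)/(4.831e-08) = 6.376 Ω
R_total = R_strand/N = 6.376/52 = 0.123 Ω

0.123 Ω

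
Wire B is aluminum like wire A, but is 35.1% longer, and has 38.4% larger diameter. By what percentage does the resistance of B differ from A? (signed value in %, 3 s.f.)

R ∝ L/d², so R_B/R_A = (1 + 35.1/100) × (1 + 38.4/100)⁻²
= 1.351 × 0.5221 = 0.7053
(R_B − R_A)/R_A = 0.7053 − 1 = -29.5%

-29.5%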